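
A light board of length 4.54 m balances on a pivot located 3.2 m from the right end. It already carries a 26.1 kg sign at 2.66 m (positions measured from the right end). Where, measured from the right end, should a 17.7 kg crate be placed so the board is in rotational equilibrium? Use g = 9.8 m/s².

x ≈ 4 m from the right end

Sum moments about the pivot (at 3.2 m from the right end) (the support reaction has zero arm there).
Sign: 26.1 × 9.8 = 255.8 N down at 2.66 m → arm 0.54 m, τ = 255.8 × 0.54 = 138.1 N·m clockwise.
Net moment of existing loads = 138.1 N·m clockwise.
The crate weighs 17.7 × 9.8 = 173.5 N and must supply an equal counterclockwise moment, so its lever arm about the pivot is 138.1 / 173.5 = 0.796 m.
That puts it at 3.2 + 0.796 = 4 m from the right end.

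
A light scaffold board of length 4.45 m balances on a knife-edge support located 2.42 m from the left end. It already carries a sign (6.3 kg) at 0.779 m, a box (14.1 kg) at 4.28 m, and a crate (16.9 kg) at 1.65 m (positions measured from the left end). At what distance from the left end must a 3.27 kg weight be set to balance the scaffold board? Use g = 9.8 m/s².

x ≈ 1.54 m from the left end

Taking torques about the knife-edge support (at 2.42 m from the left end):
Sign: 6.3 × 9.8 = 61.74 N down at 0.779 m → arm 1.641 m, τ = 61.74 × 1.641 = 101.3 N·m counterclockwise.
Box: 14.1 × 9.8 = 138.2 N down at 4.28 m → arm 1.86 m, τ = 138.2 × 1.86 = 257.1 N·m clockwise.
Crate: 16.9 × 9.8 = 165.6 N down at 1.65 m → arm 0.77 m, τ = 165.6 × 0.77 = 127.5 N·m counterclockwise.
Net moment of existing loads = 28.3 N·m clockwise.
The weight weighs 3.27 × 9.8 = 32.05 N and must supply an equal counterclockwise moment, so its lever arm about the knife-edge support is 28.3 / 32.05 = 0.883 m.
That puts it at 2.42 − 0.883 = 1.54 m from the left end.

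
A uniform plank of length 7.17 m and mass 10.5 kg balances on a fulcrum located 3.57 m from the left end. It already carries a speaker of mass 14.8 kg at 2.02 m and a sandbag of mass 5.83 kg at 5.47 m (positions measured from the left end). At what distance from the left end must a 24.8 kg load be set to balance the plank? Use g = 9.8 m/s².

x ≈ 4.04 m from the left end

About the fulcrum (at 3.57 m from the left end):
Beam weight: 10.5 × 9.8 = 102.9 N down at 3.585 m → arm 0.015 m, τ = 102.9 × 0.015 = 1.544 N·m clockwise.
Speaker: 14.8 × 9.8 = 145 N down at 2.02 m → arm 1.55 m, τ = 145 × 1.55 = 224.8 N·m counterclockwise.
Sandbag: 5.83 × 9.8 = 57.13 N down at 5.47 m → arm 1.9 m, τ = 57.13 × 1.9 = 108.5 N·m clockwise.
Net moment of existing loads = 114.8 N·m counterclockwise.
The load weighs 24.8 × 9.8 = 243 N and must supply an equal clockwise moment, so its lever arm about the fulcrum is 114.8 / 243 = 0.472 m.
That puts it at 3.57 + 0.472 = 4.04 m from the left end.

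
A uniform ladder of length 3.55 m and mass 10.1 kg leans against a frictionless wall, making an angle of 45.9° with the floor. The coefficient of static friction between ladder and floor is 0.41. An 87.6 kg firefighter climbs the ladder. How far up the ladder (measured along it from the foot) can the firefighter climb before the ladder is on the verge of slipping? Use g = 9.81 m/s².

d ≈ 1.47 m

About the foot of the ladder:
Ladder weight 10.1×9.81 = 99.08 N acts at 1.775 m along the ladder; its horizontal arm is 1.775·cos45.9° = 1.235 m → τ = 122.4 N·m clockwise.
Firefighter weight 87.6×9.81 = 859.4 N at distance d → arm d·cos45.9° → τ = 859.4·d·0.6959 clockwise.
Wall normal N at the top has arm L sinθ = 2.549 m counterclockwise, so Στ = 0 gives N·2.549 = 122.4 + 598.1·d.
ΣFy = 0 ⇒ N_floor = 958.5 N, so the maximum friction is μ_s·N_floor = 0.41×958.5 = 393 N. ΣFx = 0 ⇒ N_wall = f, so at the slipping point N = 393 N.
Substituting: 393×2.549 = 122.4 + 598.1·d ⇒ d = (1002 − 122.4) / 598.1 = 1.47 m.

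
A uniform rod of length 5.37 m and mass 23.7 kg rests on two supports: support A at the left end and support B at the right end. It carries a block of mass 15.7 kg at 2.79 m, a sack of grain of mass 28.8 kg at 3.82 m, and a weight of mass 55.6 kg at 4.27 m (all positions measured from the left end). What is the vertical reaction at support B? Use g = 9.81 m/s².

Taking torques about support A:
Beam weight: 23.7 × 9.81 = 232.5 N down at 2.685 m → arm 2.685 m, τ = 232.5 × 2.685 = 624.3 N·m clockwise.
Block: 15.7 × 9.81 = 154 N down at 2.79 m → arm 2.79 m, τ = 154 × 2.79 = 429.7 N·m clockwise.
Sack of grain: 28.8 × 9.81 = 282.5 N down at 3.82 m → arm 3.82 m, τ = 282.5 × 3.82 = 1079 N·m clockwise.
Weight: 55.6 × 9.81 = 545.4 N down at 4.27 m → arm 4.27 m, τ = 545.4 × 4.27 = 2329 N·m clockwise.
Net load moment about support A = 4462 N·m clockwise.
Reaction R at support B is upward at 5.37 m, arm 5.37 m → moment R × 5.37 counterclockwise.
For rotational equilibrium, R × 5.37 = 4462, so R = 831 N.

R_B ≈ 831 N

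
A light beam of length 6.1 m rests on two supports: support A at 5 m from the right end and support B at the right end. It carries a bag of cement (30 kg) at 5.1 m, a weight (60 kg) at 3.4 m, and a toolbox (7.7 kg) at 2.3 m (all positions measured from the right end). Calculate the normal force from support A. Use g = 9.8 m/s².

R_A ≈ 734 N

Choose support B as the axis so its reaction then has zero moment arm.
Bag of cement: 30 × 9.8 = 294 N down at 5.1 m → arm 5.1 m, τ = 294 × 5.1 = 1499 N·m counterclockwise.
Weight: 60 × 9.8 = 588 N down at 3.4 m → arm 3.4 m, τ = 588 × 3.4 = 1999 N·m counterclockwise.
Toolbox: 7.7 × 9.8 = 75.46 N down at 2.3 m → arm 2.3 m, τ = 75.46 × 2.3 = 173.6 N·m counterclockwise.
Net load moment about support B = 3672 N·m counterclockwise.
Reaction R at support A is upward at 5 m, arm 5 m → moment R × 5 clockwise.
For rotational equilibrium, R × 5 = 3672, so R = 734 N.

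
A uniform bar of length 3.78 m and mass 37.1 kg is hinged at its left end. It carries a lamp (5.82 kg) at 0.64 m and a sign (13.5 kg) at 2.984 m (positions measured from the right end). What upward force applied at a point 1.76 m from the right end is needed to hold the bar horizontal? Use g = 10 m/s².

Choose the left end as the axis so the unknown pivot reaction has zero arm there.
Beam weight: 37.1 × 10 = 371 N down at 1.89 m → arm 1.89 m, τ = 371 × 1.89 = 701.2 N·m clockwise.
Lamp: 5.82 × 10 = 58.2 N down at 0.64 m → arm 3.14 m, τ = 58.2 × 3.14 = 182.7 N·m clockwise.
Sign: 13.5 × 10 = 135 N down at 2.984 m → arm 0.796 m, τ = 135 × 0.796 = 107.5 N·m clockwise.
Net moment of the loads = 991.4 N·m clockwise.
The upward force F acts at a point 1.76 m from the right end, arm 2.02 m, giving F × 2.02 counterclockwise.
Στ = 0 ⇒ F × 2.02 = 991.4 ⇒ F = 991.4 / 2.02 = 491 N.

F ≈ 491 N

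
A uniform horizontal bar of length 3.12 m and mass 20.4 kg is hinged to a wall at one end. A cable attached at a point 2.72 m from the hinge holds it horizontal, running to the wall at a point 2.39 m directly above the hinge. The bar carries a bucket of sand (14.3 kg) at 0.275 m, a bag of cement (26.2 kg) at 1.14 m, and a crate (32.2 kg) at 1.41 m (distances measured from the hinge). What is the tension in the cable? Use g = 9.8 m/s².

About the hinge:
Beam weight: 20.4 × 9.8 = 199.9 N down at 1.56 m → arm 1.56 m, τ = 199.9 × 1.56 = 311.8 N·m clockwise.
Bucket of sand: 14.3 × 9.8 = 140.1 N down at 0.275 m → arm 0.275 m, τ = 140.1 × 0.275 = 38.53 N·m clockwise.
Bag of cement: 26.2 × 9.8 = 256.8 N down at 1.14 m → arm 1.14 m, τ = 256.8 × 1.14 = 292.8 N·m clockwise.
Crate: 32.2 × 9.8 = 315.6 N down at 1.41 m → arm 1.41 m, τ = 315.6 × 1.41 = 445 N·m clockwise.
Total clockwise load moment = 1088 N·m.
The cable tension T acts at 2.72 m; only its component perpendicular to the bar, T sinθ, produces torque. sinθ = h/√(h²+d²) = 2.39/√(2.39²+2.72²) = 0.6601.
Setting net torque to zero: T × 2.72 × 0.6601 = 1088 → T = 1088 / 1.795 = 606 N.

T ≈ 606 N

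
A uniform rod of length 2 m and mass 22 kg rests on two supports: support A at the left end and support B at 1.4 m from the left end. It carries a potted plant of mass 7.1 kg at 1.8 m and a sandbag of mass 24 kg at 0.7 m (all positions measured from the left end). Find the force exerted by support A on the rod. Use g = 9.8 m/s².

Taking torques about support B:
Beam weight: 22 × 9.8 = 215.6 N down at 1 m → arm 0.4 m, τ = 215.6 × 0.4 = 86.24 N·m counterclockwise.
Potted plant: 7.1 × 9.8 = 69.58 N down at 1.8 m → arm 0.4 m, τ = 69.58 × 0.4 = 27.83 N·m clockwise.
Sandbag: 24 × 9.8 = 235.2 N down at 0.7 m → arm 0.7 m, τ = 235.2 × 0.7 = 164.6 N·m counterclockwise.
Net load moment about support B = 223 N·m counterclockwise.
Reaction R at support A is upward at 0 m, arm 1.4 m → moment R × 1.4 clockwise.
Setting net torque to zero: R × 1.4 = 223 → R = 159 N.

R_A ≈ 159 N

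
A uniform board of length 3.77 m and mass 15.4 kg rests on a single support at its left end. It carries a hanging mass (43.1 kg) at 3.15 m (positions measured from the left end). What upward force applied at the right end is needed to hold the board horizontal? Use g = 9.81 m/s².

Taking torques about the left end:
Beam weight: 15.4 × 9.81 = 151.1 N down at 1.885 m → arm 1.885 m, τ = 151.1 × 1.885 = 284.8 N·m clockwise.
Hanging mass: 43.1 × 9.81 = 422.8 N down at 3.15 m → arm 3.15 m, τ = 422.8 × 3.15 = 1332 N·m clockwise.
Net moment of the loads = 1617 N·m clockwise.
The upward force F acts at the right end, arm 3.77 m, giving F × 3.77 counterclockwise.
Στ = 0 ⇒ F × 3.77 = 1617 ⇒ F = 1617 / 3.77 = 429 N.

F ≈ 429 N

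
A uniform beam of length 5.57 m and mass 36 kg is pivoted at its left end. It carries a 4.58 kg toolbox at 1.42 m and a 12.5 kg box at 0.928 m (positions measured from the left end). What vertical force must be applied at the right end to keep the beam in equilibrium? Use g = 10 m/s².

Sum moments about the left end (the unknown pivot reaction has zero arm there).
Beam weight: 36 × 10 = 360 N down at 2.785 m → arm 2.785 m, τ = 360 × 2.785 = 1003 N·m clockwise.
Toolbox: 4.58 × 10 = 45.8 N down at 1.42 m → arm 1.42 m, τ = 45.8 × 1.42 = 65.04 N·m clockwise.
Box: 12.5 × 10 = 125 N down at 0.928 m → arm 0.928 m, τ = 125 × 0.928 = 116 N·m clockwise.
Net moment of the loads = 1184 N·m clockwise.
The upward force F acts at the right end, arm 5.57 m, giving F × 5.57 counterclockwise.
For rotational equilibrium, F × 5.57 = 1184, so F = 1184 / 5.57 = 213 N.

F ≈ 213 N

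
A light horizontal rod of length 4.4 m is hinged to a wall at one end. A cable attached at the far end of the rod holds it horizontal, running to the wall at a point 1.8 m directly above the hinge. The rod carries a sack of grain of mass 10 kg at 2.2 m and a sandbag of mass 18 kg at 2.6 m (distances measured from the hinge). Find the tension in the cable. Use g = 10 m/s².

T ≈ 413 N

Taking torques about the hinge:
Sack of grain: 10 × 10 = 100 N down at 2.2 m → arm 2.2 m, τ = 100 × 2.2 = 220 N·m clockwise.
Sandbag: 18 × 10 = 180 N down at 2.6 m → arm 2.6 m, τ = 180 × 2.6 = 468 N·m clockwise.
Total clockwise load moment = 688 N·m.
The cable tension T acts at 4.4 m; only its component perpendicular to the rod, T sinθ, produces torque. sinθ = h/√(h²+d²) = 1.8/√(1.8²+4.4²) = 0.3786.
Στ = 0 ⇒ T × 4.4 × 0.3786 = 688 ⇒ T = 688 / 1.666 = 413 N.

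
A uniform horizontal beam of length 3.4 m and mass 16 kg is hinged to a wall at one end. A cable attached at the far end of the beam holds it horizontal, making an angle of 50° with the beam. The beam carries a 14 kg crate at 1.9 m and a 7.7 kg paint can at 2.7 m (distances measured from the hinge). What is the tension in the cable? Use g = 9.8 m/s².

T ≈ 281 N

Take moments about the hinge.
Beam weight: 16 × 9.8 = 156.8 N down at 1.7 m → arm 1.7 m, τ = 156.8 × 1.7 = 266.6 N·m clockwise.
Crate: 14 × 9.8 = 137.2 N down at 1.9 m → arm 1.9 m, τ = 137.2 × 1.9 = 260.7 N·m clockwise.
Paint can: 7.7 × 9.8 = 75.46 N down at 2.7 m → arm 2.7 m, τ = 75.46 × 2.7 = 203.7 N·m clockwise.
Total clockwise load moment = 731 N·m.
The cable tension T acts at 3.4 m; only its component perpendicular to the beam, T sinθ, produces torque. sin 50° = 0.766.
For rotational equilibrium, T × 3.4 × 0.766 = 731, so T = 731 / 2.604 = 281 N.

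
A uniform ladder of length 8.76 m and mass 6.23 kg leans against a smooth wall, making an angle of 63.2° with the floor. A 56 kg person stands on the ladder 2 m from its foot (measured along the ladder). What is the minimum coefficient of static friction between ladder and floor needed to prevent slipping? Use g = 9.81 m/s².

Choose the foot of the ladder as the axis so the floor normal and friction both act there and drop out.
Ladder weight 6.23×9.81 = 61.12 N acts at 4.38 m along the ladder; its horizontal arm is 4.38·cos63.2° = 1.975 m → τ = 120.7 N·m clockwise.
Person: 56×9.81 = 549.4 N at 2 m → arm 0.9018 m → τ = 495.4 N·m clockwise.
Wall normal N acts horizontally at the top; its moment arm is the height L sinθ = 8.76·sin63.2° = 7.819 m, counterclockwise.
Balancing moments: N × 7.819 = 616.1, giving N = 78.8 N.
ΣFx = 0 ⇒ f = N_wall = 78.8 N. ΣFy = 0 ⇒ N_floor = 610.5 N.
μ_min = f / N_floor = 78.8 / 610.5 = 0.129.

μ_min ≈ 0.129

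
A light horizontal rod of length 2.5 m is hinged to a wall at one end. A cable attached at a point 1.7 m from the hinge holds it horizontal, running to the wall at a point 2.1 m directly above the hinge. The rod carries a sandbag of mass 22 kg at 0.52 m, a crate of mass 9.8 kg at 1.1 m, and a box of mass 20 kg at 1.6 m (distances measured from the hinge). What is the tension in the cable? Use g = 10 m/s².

Sum moments about the hinge (the unknown hinge reaction has zero arm there).
Sandbag: 22 × 10 = 220 N down at 0.52 m → arm 0.52 m, τ = 220 × 0.52 = 114.4 N·m clockwise.
Crate: 9.8 × 10 = 98 N down at 1.1 m → arm 1.1 m, τ = 98 × 1.1 = 107.8 N·m clockwise.
Box: 20 × 10 = 200 N down at 1.6 m → arm 1.6 m, τ = 200 × 1.6 = 320 N·m clockwise.
Total clockwise load moment = 542.2 N·m.
The cable tension T acts at 1.7 m; only its component perpendicular to the rod, T sinθ, produces torque. sinθ = h/√(h²+d²) = 2.1/√(2.1²+1.7²) = 0.7772.
Balancing moments: T × 1.7 × 0.7772 = 542.2, giving T = 542.2 / 1.321 = 410 N.

T ≈ 410 N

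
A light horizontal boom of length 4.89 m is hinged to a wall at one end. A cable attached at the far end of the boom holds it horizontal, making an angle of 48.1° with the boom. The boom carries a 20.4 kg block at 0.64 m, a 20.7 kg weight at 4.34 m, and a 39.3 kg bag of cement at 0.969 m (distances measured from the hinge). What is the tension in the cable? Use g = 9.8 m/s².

About the hinge:
Block: 20.4 × 9.8 = 199.9 N down at 0.64 m → arm 0.64 m, τ = 199.9 × 0.64 = 127.9 N·m clockwise.
Weight: 20.7 × 9.8 = 202.9 N down at 4.34 m → arm 4.34 m, τ = 202.9 × 4.34 = 880.6 N·m clockwise.
Bag of cement: 39.3 × 9.8 = 385.1 N down at 0.969 m → arm 0.969 m, τ = 385.1 × 0.969 = 373.2 N·m clockwise.
Total clockwise load moment = 1382 N·m.
The cable tension T acts at 4.89 m; only its component perpendicular to the boom, T sinθ, produces torque. sin 48.1° = 0.7443.
Balancing moments: T × 4.89 × 0.7443 = 1382, giving T = 1382 / 3.64 = 380 N.

T ≈ 380 N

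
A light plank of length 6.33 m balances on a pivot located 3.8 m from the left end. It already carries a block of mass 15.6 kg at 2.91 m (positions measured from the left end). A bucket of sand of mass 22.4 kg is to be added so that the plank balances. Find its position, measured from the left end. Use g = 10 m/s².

Take moments about the pivot (at 3.8 m from the left end).
Block: 15.6 × 10 = 156 N down at 2.91 m → arm 0.89 m, τ = 156 × 0.89 = 138.8 N·m counterclockwise.
Net moment of existing loads = 138.8 N·m counterclockwise.
The bucket of sand weighs 22.4 × 10 = 224 N and must supply an equal clockwise moment, so its lever arm about the pivot is 138.8 / 224 = 0.62 m.
That puts it at 3.8 + 0.62 = 4.42 m from the left end.

x ≈ 4.42 m from the left end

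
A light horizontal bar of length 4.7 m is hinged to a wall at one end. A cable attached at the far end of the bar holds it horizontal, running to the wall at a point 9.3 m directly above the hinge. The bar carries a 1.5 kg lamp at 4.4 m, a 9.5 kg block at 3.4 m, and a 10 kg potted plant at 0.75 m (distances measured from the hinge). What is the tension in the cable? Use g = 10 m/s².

Sum moments about the hinge (the unknown hinge reaction has zero arm there).
Lamp: 1.5 × 10 = 15 N down at 4.4 m → arm 4.4 m, τ = 15 × 4.4 = 66 N·m clockwise.
Block: 9.5 × 10 = 95 N down at 3.4 m → arm 3.4 m, τ = 95 × 3.4 = 323 N·m clockwise.
Potted plant: 10 × 10 = 100 N down at 0.75 m → arm 0.75 m, τ = 100 × 0.75 = 75 N·m clockwise.
Total clockwise load moment = 464 N·m.
The cable tension T acts at 4.7 m; only its component perpendicular to the bar, T sinθ, produces torque. sinθ = h/√(h²+d²) = 9.3/√(9.3²+4.7²) = 0.8925.
Στ = 0 ⇒ T × 4.7 × 0.8925 = 464 ⇒ T = 464 / 4.195 = 111 N.

T ≈ 111 N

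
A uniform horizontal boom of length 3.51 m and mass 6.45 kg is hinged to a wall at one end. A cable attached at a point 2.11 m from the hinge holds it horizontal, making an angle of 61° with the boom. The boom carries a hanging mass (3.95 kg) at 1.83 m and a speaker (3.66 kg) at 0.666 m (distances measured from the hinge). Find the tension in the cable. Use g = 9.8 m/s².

T ≈ 111 N

About the hinge:
Beam weight: 6.45 × 9.8 = 63.21 N down at 1.755 m → arm 1.755 m, τ = 63.21 × 1.755 = 110.9 N·m clockwise.
Hanging mass: 3.95 × 9.8 = 38.71 N down at 1.83 m → arm 1.83 m, τ = 38.71 × 1.83 = 70.84 N·m clockwise.
Speaker: 3.66 × 9.8 = 35.87 N down at 0.666 m → arm 0.666 m, τ = 35.87 × 0.666 = 23.89 N·m clockwise.
Total clockwise load moment = 205.6 N·m.
The cable tension T acts at 2.11 m; only its component perpendicular to the boom, T sinθ, produces torque. sin 61° = 0.8746.
For rotational equilibrium, T × 2.11 × 0.8746 = 205.6, so T = 205.6 / 1.845 = 111 N.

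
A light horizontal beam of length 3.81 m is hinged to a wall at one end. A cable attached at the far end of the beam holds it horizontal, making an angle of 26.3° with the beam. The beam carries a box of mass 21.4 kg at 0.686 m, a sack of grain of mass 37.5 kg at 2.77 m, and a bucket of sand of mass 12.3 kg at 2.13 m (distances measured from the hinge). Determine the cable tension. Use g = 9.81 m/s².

Take moments about the hinge.
Box: 21.4 × 9.81 = 209.9 N down at 0.686 m → arm 0.686 m, τ = 209.9 × 0.686 = 144 N·m clockwise.
Sack of grain: 37.5 × 9.81 = 367.9 N down at 2.77 m → arm 2.77 m, τ = 367.9 × 2.77 = 1019 N·m clockwise.
Bucket of sand: 12.3 × 9.81 = 120.7 N down at 2.13 m → arm 2.13 m, τ = 120.7 × 2.13 = 257.1 N·m clockwise.
Total clockwise load moment = 1420 N·m.
The cable tension T acts at 3.81 m; only its component perpendicular to the beam, T sinθ, produces torque. sin 26.3° = 0.4431.
Στ = 0 ⇒ T × 3.81 × 0.4431 = 1420 ⇒ T = 1420 / 1.688 = 841 N.

T ≈ 841 N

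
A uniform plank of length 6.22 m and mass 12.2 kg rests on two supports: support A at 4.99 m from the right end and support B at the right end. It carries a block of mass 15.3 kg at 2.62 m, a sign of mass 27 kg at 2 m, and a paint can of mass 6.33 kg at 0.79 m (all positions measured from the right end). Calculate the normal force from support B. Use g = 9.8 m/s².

R_B ≈ 327 N

Taking torques about support A:
Beam weight: 12.2 × 9.8 = 119.6 N down at 3.11 m → arm 1.88 m, τ = 119.6 × 1.88 = 224.8 N·m clockwise.
Block: 15.3 × 9.8 = 149.9 N down at 2.62 m → arm 2.37 m, τ = 149.9 × 2.37 = 355.3 N·m clockwise.
Sign: 27 × 9.8 = 264.6 N down at 2 m → arm 2.99 m, τ = 264.6 × 2.99 = 791.2 N·m clockwise.
Paint can: 6.33 × 9.8 = 62.03 N down at 0.79 m → arm 4.2 m, τ = 62.03 × 4.2 = 260.5 N·m clockwise.
Net load moment about support A = 1632 N·m clockwise.
Reaction R at support B is upward at 0 m, arm 4.99 m → moment R × 4.99 counterclockwise.
Setting net torque to zero: R × 4.99 = 1632 → R = 327 N.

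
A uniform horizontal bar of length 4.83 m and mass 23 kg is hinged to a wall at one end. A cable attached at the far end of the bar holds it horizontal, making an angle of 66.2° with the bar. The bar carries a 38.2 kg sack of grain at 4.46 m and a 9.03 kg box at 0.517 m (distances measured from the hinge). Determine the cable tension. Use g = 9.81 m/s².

T ≈ 512 N

Take moments about the hinge.
Beam weight: 23 × 9.81 = 225.6 N down at 2.415 m → arm 2.415 m, τ = 225.6 × 2.415 = 544.8 N·m clockwise.
Sack of grain: 38.2 × 9.81 = 374.7 N down at 4.46 m → arm 4.46 m, τ = 374.7 × 4.46 = 1671 N·m clockwise.
Box: 9.03 × 9.81 = 88.58 N down at 0.517 m → arm 0.517 m, τ = 88.58 × 0.517 = 45.8 N·m clockwise.
Total clockwise load moment = 2262 N·m.
The cable tension T acts at 4.83 m; only its component perpendicular to the bar, T sinθ, produces torque. sin 66.2° = 0.915.
For rotational equilibrium, T × 4.83 × 0.915 = 2262, so T = 2262 / 4.419 = 512 N.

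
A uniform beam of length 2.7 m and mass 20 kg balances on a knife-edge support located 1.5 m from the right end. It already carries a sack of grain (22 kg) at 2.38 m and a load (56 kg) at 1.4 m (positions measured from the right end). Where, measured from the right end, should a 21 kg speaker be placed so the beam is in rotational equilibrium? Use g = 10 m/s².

Taking torques about the knife-edge support (at 1.5 m from the right end):
Beam weight: 20 × 10 = 200 N down at 1.35 m → arm 0.15 m, τ = 200 × 0.15 = 30 N·m clockwise.
Sack of grain: 22 × 10 = 220 N down at 2.38 m → arm 0.88 m, τ = 220 × 0.88 = 193.6 N·m counterclockwise.
Load: 56 × 10 = 560 N down at 1.4 m → arm 0.1 m, τ = 560 × 0.1 = 56 N·m clockwise.
Net moment of existing loads = 107.6 N·m counterclockwise.
The speaker weighs 21 × 10 = 210 N and must supply an equal clockwise moment, so its lever arm about the knife-edge support is 107.6 / 210 = 0.512 m.
That puts it at 1.5 − 0.512 = 0.988 m from the right end.

x ≈ 0.988 m from the right end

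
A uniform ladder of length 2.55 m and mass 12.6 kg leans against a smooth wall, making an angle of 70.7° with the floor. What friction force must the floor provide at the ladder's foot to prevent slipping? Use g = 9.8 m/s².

f ≈ 21.6 N

Sum moments about the foot of the ladder (the floor normal and friction both act there and drop out).
Ladder weight 12.6×9.8 = 123.5 N acts at 1.275 m along the ladder; its horizontal arm is 1.275·cos70.7° = 0.4214 m → τ = 52.04 N·m clockwise.
Wall normal N acts horizontally at the top; its moment arm is the height L sinθ = 2.55·sin70.7° = 2.407 m, counterclockwise.
Setting net torque to zero: N × 2.407 = 52.04 → N = 21.6 N.
ΣFx = 0: friction at the foot balances the wall's push, so f = N_wall = 21.6 N.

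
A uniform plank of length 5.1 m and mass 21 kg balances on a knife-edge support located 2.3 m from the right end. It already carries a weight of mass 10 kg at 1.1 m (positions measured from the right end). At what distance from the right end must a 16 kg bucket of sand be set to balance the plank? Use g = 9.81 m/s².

x ≈ 2.72 m from the right end

Take moments about the knife-edge support (at 2.3 m from the right end).
Beam weight: 21 × 9.81 = 206 N down at 2.55 m → arm 0.25 m, τ = 206 × 0.25 = 51.5 N·m counterclockwise.
Weight: 10 × 9.81 = 98.1 N down at 1.1 m → arm 1.2 m, τ = 98.1 × 1.2 = 117.7 N·m clockwise.
Net moment of existing loads = 66.2 N·m clockwise.
The bucket of sand weighs 16 × 9.81 = 157 N and must supply an equal counterclockwise moment, so its lever arm about the knife-edge support is 66.2 / 157 = 0.422 m.
That puts it at 2.3 + 0.422 = 2.72 m from the right end.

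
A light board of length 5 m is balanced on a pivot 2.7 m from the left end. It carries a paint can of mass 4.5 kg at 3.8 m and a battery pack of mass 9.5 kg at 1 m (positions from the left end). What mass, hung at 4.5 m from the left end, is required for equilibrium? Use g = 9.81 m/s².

About the pivot (at 2.7 m from the left end):
Paint can: 4.5 × 9.81 = 44.15 N down at 3.8 m → arm 1.1 m, τ = 44.15 × 1.1 = 48.57 N·m clockwise.
Battery pack: 9.5 × 9.81 = 93.2 N down at 1 m → arm 1.7 m, τ = 93.2 × 1.7 = 158.4 N·m counterclockwise.
Net moment of known loads = 109.8 N·m counterclockwise.
An unknown mass m at 4.5 m has arm 1.8 m; its moment is m·g·1.8 clockwise.
Balancing moments: m × 9.81 × 1.8 = 109.8, giving m = 109.8 / (9.81 × 1.8) = 6.22 kg.

m ≈ 6.22 kg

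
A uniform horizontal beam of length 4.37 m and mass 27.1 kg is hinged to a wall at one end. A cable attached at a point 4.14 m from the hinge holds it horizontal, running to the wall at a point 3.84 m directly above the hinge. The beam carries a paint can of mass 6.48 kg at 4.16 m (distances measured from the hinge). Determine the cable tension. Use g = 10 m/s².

Taking torques about the hinge:
Beam weight: 27.1 × 10 = 271 N down at 2.185 m → arm 2.185 m, τ = 271 × 2.185 = 592.1 N·m clockwise.
Paint can: 6.48 × 10 = 64.8 N down at 4.16 m → arm 4.16 m, τ = 64.8 × 4.16 = 269.6 N·m clockwise.
Total clockwise load moment = 861.7 N·m.
The cable tension T acts at 4.14 m; only its component perpendicular to the beam, T sinθ, produces torque. sinθ = h/√(h²+d²) = 3.84/√(3.84²+4.14²) = 0.68.
Setting net torque to zero: T × 4.14 × 0.68 = 861.7 → T = 861.7 / 2.815 = 306 N.

T ≈ 306 N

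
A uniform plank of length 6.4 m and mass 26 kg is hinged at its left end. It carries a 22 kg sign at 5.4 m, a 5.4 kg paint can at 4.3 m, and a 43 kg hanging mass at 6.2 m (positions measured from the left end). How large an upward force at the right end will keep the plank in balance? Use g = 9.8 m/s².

Choose the left end as the axis so the unknown pivot reaction has zero arm there.
Beam weight: 26 × 9.8 = 254.8 N down at 3.2 m → arm 3.2 m, τ = 254.8 × 3.2 = 815.4 N·m clockwise.
Sign: 22 × 9.8 = 215.6 N down at 5.4 m → arm 5.4 m, τ = 215.6 × 5.4 = 1164 N·m clockwise.
Paint can: 5.4 × 9.8 = 52.92 N down at 4.3 m → arm 4.3 m, τ = 52.92 × 4.3 = 227.6 N·m clockwise.
Hanging mass: 43 × 9.8 = 421.4 N down at 6.2 m → arm 6.2 m, τ = 421.4 × 6.2 = 2613 N·m clockwise.
Net moment of the loads = 4820 N·m clockwise.
The upward force F acts at the right end, arm 6.4 m, giving F × 6.4 counterclockwise.
Στ = 0 ⇒ F × 6.4 = 4820 ⇒ F = 4820 / 6.4 = 753 N.

F ≈ 753 N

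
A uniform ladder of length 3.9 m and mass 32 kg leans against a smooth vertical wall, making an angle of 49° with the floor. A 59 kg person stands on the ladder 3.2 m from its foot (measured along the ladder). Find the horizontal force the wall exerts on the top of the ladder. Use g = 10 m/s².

About the foot of the ladder:
Ladder weight 32×10 = 320 N acts at 1.95 m along the ladder; its horizontal arm is 1.95·cos49° = 1.279 m → τ = 409.3 N·m clockwise.
Person: 59×10 = 590 N at 3.2 m → arm 2.099 m → τ = 1238 N·m clockwise.
Wall normal N acts horizontally at the top; its moment arm is the height L sinθ = 3.9·sin49° = 2.943 m, counterclockwise.
Balancing moments: N × 2.943 = 1647, giving N = 560 N.

N_wall ≈ 560 N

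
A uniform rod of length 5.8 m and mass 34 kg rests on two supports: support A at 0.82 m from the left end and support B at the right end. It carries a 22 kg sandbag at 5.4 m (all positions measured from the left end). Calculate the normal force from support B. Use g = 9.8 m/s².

Take moments about support A.
Beam weight: 34 × 9.8 = 333.2 N down at 2.9 m → arm 2.08 m, τ = 333.2 × 2.08 = 693.1 N·m clockwise.
Sandbag: 22 × 9.8 = 215.6 N down at 5.4 m → arm 4.58 m, τ = 215.6 × 4.58 = 987.4 N·m clockwise.
Net load moment about support A = 1680 N·m clockwise.
Reaction R at support B is upward at 5.8 m, arm 4.98 m → moment R × 4.98 counterclockwise.
Balancing moments: R × 4.98 = 1680, giving R = 337 N.

R_B ≈ 337 N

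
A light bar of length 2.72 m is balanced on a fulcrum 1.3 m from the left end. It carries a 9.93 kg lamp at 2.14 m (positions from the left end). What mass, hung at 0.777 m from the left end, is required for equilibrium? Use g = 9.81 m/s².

m ≈ 15.9 kg

Take moments about the fulcrum (at 1.3 m from the left end).
Lamp: 9.93 × 9.81 = 97.41 N down at 2.14 m → arm 0.84 m, τ = 97.41 × 0.84 = 81.82 N·m clockwise.
Net moment of known loads = 81.82 N·m clockwise.
An unknown mass m at 0.777 m has arm 0.523 m; its moment is m·g·0.523 counterclockwise.
Στ = 0 ⇒ m × 9.81 × 0.523 = 81.82 ⇒ m = 81.82 / (9.81 × 0.523) = 15.9 kg.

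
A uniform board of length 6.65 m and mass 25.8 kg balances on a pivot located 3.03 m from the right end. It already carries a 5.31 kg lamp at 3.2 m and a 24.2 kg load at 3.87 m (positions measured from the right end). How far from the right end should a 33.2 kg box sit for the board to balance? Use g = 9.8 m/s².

x ≈ 2.16 m from the right end

Choose the pivot (at 3.03 m from the right end) as the axis so the support reaction has zero arm there.
Beam weight: 25.8 × 9.8 = 252.8 N down at 3.325 m → arm 0.295 m, τ = 252.8 × 0.295 = 74.58 N·m counterclockwise.
Lamp: 5.31 × 9.8 = 52.04 N down at 3.2 m → arm 0.17 m, τ = 52.04 × 0.17 = 8.847 N·m counterclockwise.
Load: 24.2 × 9.8 = 237.2 N down at 3.87 m → arm 0.84 m, τ = 237.2 × 0.84 = 199.2 N·m counterclockwise.
Net moment of existing loads = 282.6 N·m counterclockwise.
The box weighs 33.2 × 9.8 = 325.4 N and must supply an equal clockwise moment, so its lever arm about the pivot is 282.6 / 325.4 = 0.868 m.
That puts it at 3.03 − 0.868 = 2.16 m from the right end.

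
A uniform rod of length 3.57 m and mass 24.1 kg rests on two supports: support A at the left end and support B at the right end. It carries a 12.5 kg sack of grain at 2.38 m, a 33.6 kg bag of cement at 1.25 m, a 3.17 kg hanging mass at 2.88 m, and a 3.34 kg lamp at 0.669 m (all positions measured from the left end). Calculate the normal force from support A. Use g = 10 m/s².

Sum moments about support B (its reaction then has zero moment arm).
Beam weight: 24.1 × 10 = 241 N down at 1.785 m → arm 1.785 m, τ = 241 × 1.785 = 430.2 N·m counterclockwise.
Sack of grain: 12.5 × 10 = 125 N down at 2.38 m → arm 1.19 m, τ = 125 × 1.19 = 148.8 N·m counterclockwise.
Bag of cement: 33.6 × 10 = 336 N down at 1.25 m → arm 2.32 m, τ = 336 × 2.32 = 779.5 N·m counterclockwise.
Hanging mass: 3.17 × 10 = 31.7 N down at 2.88 m → arm 0.69 m, τ = 31.7 × 0.69 = 21.87 N·m counterclockwise.
Lamp: 3.34 × 10 = 33.4 N down at 0.669 m → arm 2.901 m, τ = 33.4 × 2.901 = 96.89 N·m counterclockwise.
Net load moment about support B = 1477 N·m counterclockwise.
Reaction R at support A is upward at 0 m, arm 3.57 m → moment R × 3.57 clockwise.
For rotational equilibrium, R × 3.57 = 1477, so R = 414 N.

R_A ≈ 414 N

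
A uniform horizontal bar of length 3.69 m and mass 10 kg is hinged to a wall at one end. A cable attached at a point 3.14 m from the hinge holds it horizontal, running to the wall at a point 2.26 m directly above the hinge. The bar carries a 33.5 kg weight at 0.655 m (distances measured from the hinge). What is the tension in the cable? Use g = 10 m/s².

About the hinge:
Beam weight: 10 × 10 = 100 N down at 1.845 m → arm 1.845 m, τ = 100 × 1.845 = 184.5 N·m clockwise.
Weight: 33.5 × 10 = 335 N down at 0.655 m → arm 0.655 m, τ = 335 × 0.655 = 219.4 N·m clockwise.
Total clockwise load moment = 403.9 N·m.
The cable tension T acts at 3.14 m; only its component perpendicular to the bar, T sinθ, produces torque. sinθ = h/√(h²+d²) = 2.26/√(2.26²+3.14²) = 0.5842.
Balancing moments: T × 3.14 × 0.5842 = 403.9, giving T = 403.9 / 1.834 = 220 N.

T ≈ 220 N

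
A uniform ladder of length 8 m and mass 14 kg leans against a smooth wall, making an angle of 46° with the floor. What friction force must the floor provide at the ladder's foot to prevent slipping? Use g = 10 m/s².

f ≈ 67.6 N

Sum moments about the foot of the ladder (the floor normal and friction both act there and drop out).
Ladder weight 14×10 = 140 N acts at 4 m along the ladder; its horizontal arm is 4·cos46° = 2.779 m → τ = 389.1 N·m clockwise.
Wall normal N acts horizontally at the top; its moment arm is the height L sinθ = 8·sin46° = 5.755 m, counterclockwise.
Setting net torque to zero: N × 5.755 = 389.1 → N = 67.6 N.
ΣFx = 0: friction at the foot balances the wall's push, so f = N_wall = 67.6 N.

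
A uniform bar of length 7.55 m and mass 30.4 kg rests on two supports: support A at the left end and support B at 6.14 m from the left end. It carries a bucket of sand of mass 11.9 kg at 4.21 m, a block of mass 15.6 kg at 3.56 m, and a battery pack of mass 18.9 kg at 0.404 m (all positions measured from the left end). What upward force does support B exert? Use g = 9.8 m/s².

R_B ≈ 364 N

Taking torques about support A:
Beam weight: 30.4 × 9.8 = 297.9 N down at 3.775 m → arm 3.775 m, τ = 297.9 × 3.775 = 1125 N·m clockwise.
Bucket of sand: 11.9 × 9.8 = 116.6 N down at 4.21 m → arm 4.21 m, τ = 116.6 × 4.21 = 490.9 N·m clockwise.
Block: 15.6 × 9.8 = 152.9 N down at 3.56 m → arm 3.56 m, τ = 152.9 × 3.56 = 544.3 N·m clockwise.
Battery pack: 18.9 × 9.8 = 185.2 N down at 0.404 m → arm 0.404 m, τ = 185.2 × 0.404 = 74.82 N·m clockwise.
Net load moment about support A = 2235 N·m clockwise.
Reaction R at support B is upward at 6.14 m, arm 6.14 m → moment R × 6.14 counterclockwise.
Setting net torque to zero: R × 6.14 = 2235 → R = 364 N.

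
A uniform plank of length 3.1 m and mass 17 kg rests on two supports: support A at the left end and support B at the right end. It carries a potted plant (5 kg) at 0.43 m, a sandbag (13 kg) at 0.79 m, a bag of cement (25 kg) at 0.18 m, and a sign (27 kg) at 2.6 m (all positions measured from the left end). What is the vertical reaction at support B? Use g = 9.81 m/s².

Taking torques about support A:
Beam weight: 17 × 9.81 = 166.8 N down at 1.55 m → arm 1.55 m, τ = 166.8 × 1.55 = 258.5 N·m clockwise.
Potted plant: 5 × 9.81 = 49.05 N down at 0.43 m → arm 0.43 m, τ = 49.05 × 0.43 = 21.09 N·m clockwise.
Sandbag: 13 × 9.81 = 127.5 N down at 0.79 m → arm 0.79 m, τ = 127.5 × 0.79 = 100.7 N·m clockwise.
Bag of cement: 25 × 9.81 = 245.2 N down at 0.18 m → arm 0.18 m, τ = 245.2 × 0.18 = 44.14 N·m clockwise.
Sign: 27 × 9.81 = 264.9 N down at 2.6 m → arm 2.6 m, τ = 264.9 × 2.6 = 688.7 N·m clockwise.
Net load moment about support A = 1113 N·m clockwise.
Reaction R at support B is upward at 3.1 m, arm 3.1 m → moment R × 3.1 counterclockwise.
Setting net torque to zero: R × 3.1 = 1113 → R = 359 N.

R_B ≈ 359 N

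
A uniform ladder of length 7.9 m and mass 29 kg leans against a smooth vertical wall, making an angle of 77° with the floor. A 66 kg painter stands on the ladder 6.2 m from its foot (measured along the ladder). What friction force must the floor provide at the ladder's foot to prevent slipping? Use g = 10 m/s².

f ≈ 153 N

About the foot of the ladder:
Ladder weight 29×10 = 290 N acts at 3.95 m along the ladder; its horizontal arm is 3.95·cos77° = 0.8886 m → τ = 257.7 N·m clockwise.
Painter: 66×10 = 660 N at 6.2 m → arm 1.395 m → τ = 920.7 N·m clockwise.
Wall normal N acts horizontally at the top; its moment arm is the height L sinθ = 7.9·sin77° = 7.698 m, counterclockwise.
Balancing moments: N × 7.698 = 1178, giving N = 153 N.
ΣFx = 0: friction at the foot balances the wall's push, so f = N_wall = 153 N.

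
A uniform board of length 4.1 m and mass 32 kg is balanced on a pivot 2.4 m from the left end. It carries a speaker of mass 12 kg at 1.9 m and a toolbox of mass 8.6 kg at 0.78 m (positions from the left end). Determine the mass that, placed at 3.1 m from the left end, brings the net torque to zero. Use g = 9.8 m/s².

About the pivot (at 2.4 m from the left end):
Beam weight: 32 × 9.8 = 313.6 N down at 2.05 m → arm 0.35 m, τ = 313.6 × 0.35 = 109.8 N·m counterclockwise.
Speaker: 12 × 9.8 = 117.6 N down at 1.9 m → arm 0.5 m, τ = 117.6 × 0.5 = 58.8 N·m counterclockwise.
Toolbox: 8.6 × 9.8 = 84.28 N down at 0.78 m → arm 1.62 m, τ = 84.28 × 1.62 = 136.5 N·m counterclockwise.
Net moment of known loads = 305.1 N·m counterclockwise.
An unknown mass m at 3.1 m has arm 0.7 m; its moment is m·g·0.7 clockwise.
Στ = 0 ⇒ m × 9.8 × 0.7 = 305.1 ⇒ m = 305.1 / (9.8 × 0.7) = 44.5 kg.

m ≈ 44.5 kg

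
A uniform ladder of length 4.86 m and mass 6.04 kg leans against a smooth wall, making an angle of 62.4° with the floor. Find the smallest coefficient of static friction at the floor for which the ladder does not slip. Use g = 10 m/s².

Sum moments about the foot of the ladder (the floor normal and friction both act there and drop out).
Ladder weight 6.04×10 = 60.4 N acts at 2.43 m along the ladder; its horizontal arm is 2.43·cos62.4° = 1.126 m → τ = 68.01 N·m clockwise.
Wall normal N acts horizontally at the top; its moment arm is the height L sinθ = 4.86·sin62.4° = 4.307 m, counterclockwise.
Στ = 0 ⇒ N × 4.307 = 68.01 ⇒ N = 15.79 N.
ΣFx = 0 ⇒ f = N_wall = 15.79 N. ΣFy = 0 ⇒ N_floor = 60.4 N.
μ_min = f / N_floor = 15.79 / 60.4 = 0.261.

μ_min ≈ 0.261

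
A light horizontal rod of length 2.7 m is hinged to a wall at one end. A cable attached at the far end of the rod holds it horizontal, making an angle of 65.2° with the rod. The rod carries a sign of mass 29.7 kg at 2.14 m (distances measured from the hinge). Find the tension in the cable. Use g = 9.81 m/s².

Taking torques about the hinge:
Sign: 29.7 × 9.81 = 291.4 N down at 2.14 m → arm 2.14 m, τ = 291.4 × 2.14 = 623.6 N·m clockwise.
Total clockwise load moment = 623.6 N·m.
The cable tension T acts at 2.7 m; only its component perpendicular to the rod, T sinθ, produces torque. sin 65.2° = 0.9078.
Στ = 0 ⇒ T × 2.7 × 0.9078 = 623.6 ⇒ T = 623.6 / 2.451 = 254 N.

T ≈ 254 N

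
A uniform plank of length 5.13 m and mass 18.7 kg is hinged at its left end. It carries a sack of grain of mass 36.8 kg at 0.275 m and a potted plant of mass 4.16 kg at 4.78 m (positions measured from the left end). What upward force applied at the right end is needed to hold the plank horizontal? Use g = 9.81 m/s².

F ≈ 149 N

Take moments about the left end.
Beam weight: 18.7 × 9.81 = 183.4 N down at 2.565 m → arm 2.565 m, τ = 183.4 × 2.565 = 470.4 N·m clockwise.
Sack of grain: 36.8 × 9.81 = 361 N down at 0.275 m → arm 0.275 m, τ = 361 × 0.275 = 99.28 N·m clockwise.
Potted plant: 4.16 × 9.81 = 40.81 N down at 4.78 m → arm 4.78 m, τ = 40.81 × 4.78 = 195.1 N·m clockwise.
Net moment of the loads = 764.8 N·m clockwise.
The upward force F acts at the right end, arm 5.13 m, giving F × 5.13 counterclockwise.
Balancing moments: F × 5.13 = 764.8, giving F = 764.8 / 5.13 = 149 N.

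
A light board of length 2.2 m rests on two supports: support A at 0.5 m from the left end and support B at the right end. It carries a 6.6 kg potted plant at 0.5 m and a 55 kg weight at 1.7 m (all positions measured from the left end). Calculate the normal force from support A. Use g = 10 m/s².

R_A ≈ 228 N

Taking torques about support B:
Potted plant: 6.6 × 10 = 66 N down at 0.5 m → arm 1.7 m, τ = 66 × 1.7 = 112.2 N·m counterclockwise.
Weight: 55 × 10 = 550 N down at 1.7 m → arm 0.5 m, τ = 550 × 0.5 = 275 N·m counterclockwise.
Net load moment about support B = 387.2 N·m counterclockwise.
Reaction R at support A is upward at 0.5 m, arm 1.7 m → moment R × 1.7 clockwise.
Στ = 0 ⇒ R × 1.7 = 387.2 ⇒ R = 228 N.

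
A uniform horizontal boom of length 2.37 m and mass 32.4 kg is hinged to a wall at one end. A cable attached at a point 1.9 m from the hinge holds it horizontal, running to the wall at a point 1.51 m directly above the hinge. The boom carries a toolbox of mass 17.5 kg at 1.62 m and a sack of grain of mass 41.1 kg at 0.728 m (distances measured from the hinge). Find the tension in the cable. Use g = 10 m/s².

T ≈ 818 N

Taking torques about the hinge:
Beam weight: 32.4 × 10 = 324 N down at 1.185 m → arm 1.185 m, τ = 324 × 1.185 = 383.9 N·m clockwise.
Toolbox: 17.5 × 10 = 175 N down at 1.62 m → arm 1.62 m, τ = 175 × 1.62 = 283.5 N·m clockwise.
Sack of grain: 41.1 × 10 = 411 N down at 0.728 m → arm 0.728 m, τ = 411 × 0.728 = 299.2 N·m clockwise.
Total clockwise load moment = 966.6 N·m.
The cable tension T acts at 1.9 m; only its component perpendicular to the boom, T sinθ, produces torque. sinθ = h/√(h²+d²) = 1.51/√(1.51²+1.9²) = 0.6222.
Στ = 0 ⇒ T × 1.9 × 0.6222 = 966.6 ⇒ T = 966.6 / 1.182 = 818 N.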